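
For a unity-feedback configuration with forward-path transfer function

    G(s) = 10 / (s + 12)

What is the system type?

Type 0

The denominator has no factor of s at the origin — no free integrator — so this is a Type 0 system.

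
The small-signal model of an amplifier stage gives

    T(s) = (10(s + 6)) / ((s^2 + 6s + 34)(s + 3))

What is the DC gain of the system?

At s = 0 each factor (s + a) contributes a and each (s^2 + bs + c) contributes c.
T(0) = 10·(6) / ((34) · (3)) = 60/102 = 10/17.

T(0) = 10/17 ≈ 0.5882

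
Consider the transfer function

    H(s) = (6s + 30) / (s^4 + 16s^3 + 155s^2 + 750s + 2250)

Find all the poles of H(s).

s = -5 + 5j, -5 - 5j, -3 + 6j, -3 - 6j

The poles are the roots of the denominator s^4 + 16s^3 + 155s^2 + 750s + 2250 = 0.
No real roots exist; factor into two real quadratics: (s^2 + 10s + 50)(s^2 + 6s + 45) = 0.
Each quadratic gives a conjugate pair via the quadratic formula.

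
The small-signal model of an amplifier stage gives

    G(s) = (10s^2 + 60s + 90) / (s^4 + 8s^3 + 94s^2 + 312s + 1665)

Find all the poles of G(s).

The poles are the roots of the denominator s^4 + 8s^3 + 94s^2 + 312s + 1665 = 0.
No real roots exist; factor into two real quadratics: (s^2 + 2s + 37)(s^2 + 6s + 45) = 0.
Each quadratic gives a conjugate pair via the quadratic formula.

s = -1 + 6j, -1 - 6j, -3 + 6j, -3 - 6j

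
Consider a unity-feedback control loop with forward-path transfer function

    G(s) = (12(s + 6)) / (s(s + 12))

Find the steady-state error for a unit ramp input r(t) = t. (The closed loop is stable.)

G(s) has one pole at the origin.
This is a Type 1 system. Kv = lim_{s→0} s·G(s) = 72/12 = 6.
e_ss = 1/Kv = 1/(6) = 1/6 ≈ 0.1667.

e_ss = 0.1667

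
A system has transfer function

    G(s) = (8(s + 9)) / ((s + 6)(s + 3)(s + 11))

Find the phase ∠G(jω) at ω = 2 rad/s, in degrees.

∠G(j2) ≈ -49.90°

At s = j2: numerator = 72 + j16, denominator = 118 + j226.
∠G = ∠num − ∠den = 12.529° − (62.430°) = -49.90°.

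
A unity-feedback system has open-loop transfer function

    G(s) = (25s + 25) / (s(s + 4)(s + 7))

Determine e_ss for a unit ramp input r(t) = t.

G(s) has one pole at the origin.
This is a Type 1 system. Kv = lim_{s→0} s·G(s) = 25/28.
e_ss = 1/Kv = 1/(25/28) = 28/25 ≈ 1.120.

e_ss = 1.120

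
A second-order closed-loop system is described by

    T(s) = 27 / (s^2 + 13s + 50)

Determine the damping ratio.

Compare the denominator to the standard form s^2 + 2ζωₙs + ωₙ².
ωₙ² = 50, so ωₙ = √50 ≈ 7.071 rad/s.
2ζωₙ = 13, so ζ = 13/(2·√50) ≈ 0.9192.

ζ ≈ 0.9192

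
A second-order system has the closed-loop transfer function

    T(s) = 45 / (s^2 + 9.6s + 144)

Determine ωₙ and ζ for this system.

ωₙ = 12 rad/s, ζ = 0.4

Compare the denominator to the standard form s^2 + 2ζωₙs + ωₙ².
ωₙ² = 144, so ωₙ = 12 rad/s.
2ζωₙ = 9.6, so ζ = 9.6/(2·12) = 0.4.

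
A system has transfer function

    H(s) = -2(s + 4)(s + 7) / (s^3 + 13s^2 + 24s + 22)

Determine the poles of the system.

s = -1 ± j, -11

The poles are the roots of the denominator s^3 + 13s^2 + 24s + 22 = 0.
Trying s = -11: the polynomial evaluates to 0, so (s + 11) is a factor.
Dividing out leaves s^2 + 2s + 2 = 0.
The quadratic formula then gives s = -1 ± 1j.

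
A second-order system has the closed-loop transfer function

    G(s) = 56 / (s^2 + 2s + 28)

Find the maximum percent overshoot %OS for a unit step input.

%OS ≈ 54.6%

Comparing s^2 + 2s + 28 to s^2 + 2ζωₙs + ωₙ²: ωₙ = √28 ≈ 5.292 rad/s and ζ = 2/(2·√28) ≈ 0.1890.
%OS = 100·exp(−πζ/√(1−ζ²)) = 100·exp(−π·0.1890/√(1−0.1890²)) ≈ 54.6%.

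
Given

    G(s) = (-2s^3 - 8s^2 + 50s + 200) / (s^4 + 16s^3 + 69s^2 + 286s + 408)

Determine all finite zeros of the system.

s = -5, 5, -4

Set the numerator to zero: -2s^3 - 8s^2 + 50s + 200 = 0, i.e. -2·(s^3 + 4s^2 - 25s - 100) = 0.
Factoring: (s + 5)(s - 5)(s + 4) = 0.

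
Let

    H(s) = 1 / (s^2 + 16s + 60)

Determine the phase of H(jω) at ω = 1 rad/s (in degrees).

At s = j1: numerator = 1, denominator = 59 + j16.
∠H = ∠num − ∠den = 0° − (15.173°) = -15.17°.

∠H(j1) ≈ -15.17°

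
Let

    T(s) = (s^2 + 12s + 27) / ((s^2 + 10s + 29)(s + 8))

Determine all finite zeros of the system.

Set the numerator to zero: s^2 + 12s + 27 = 0.
Factoring: (s + 3)(s + 9) = 0.

s = -3, -9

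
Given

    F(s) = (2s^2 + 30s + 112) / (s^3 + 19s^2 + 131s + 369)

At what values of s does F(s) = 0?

s = -7, -8

Set the numerator to zero: 2s^2 + 30s + 112 = 0, i.e. 2·(s^2 + 15s + 56) = 0.
Factoring: (s + 7)(s + 8) = 0.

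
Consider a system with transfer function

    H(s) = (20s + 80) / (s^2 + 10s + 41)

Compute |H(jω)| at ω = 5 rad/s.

Substitute s = j5: numerator = 80 + j100, denominator = 16 + j50.
|H(j5)| = |80 + j100| / |16 + j50| = 128.06 / 52.498 ≈ 2.439.

|H(j5)| ≈ 2.439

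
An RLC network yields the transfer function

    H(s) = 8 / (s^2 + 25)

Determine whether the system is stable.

marginally stable

The denominator s^2 + 25 factors as (s^2 + 25), giving poles at s = 5j, -5j.
Since the simple pole(s) at s = ±5j lie on the jω-axis with none in the right half-plane, the system is marginally stable.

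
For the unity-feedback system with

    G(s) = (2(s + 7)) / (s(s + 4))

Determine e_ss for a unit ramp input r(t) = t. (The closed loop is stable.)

G(s) has one pole at the origin.
This is a Type 1 system. Kv = lim_{s→0} s·G(s) = 14/4 = 7/2.
e_ss = 1/Kv = 1/(7/2) = 2/7 ≈ 0.2857.

e_ss = 0.2857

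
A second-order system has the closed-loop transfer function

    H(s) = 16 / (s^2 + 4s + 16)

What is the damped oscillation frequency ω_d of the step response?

ω_d ≈ 3.464 rad/s

Comparing s^2 + 4s + 16 to s^2 + 2ζωₙs + ωₙ²: ωₙ = 4 rad/s and ζ = 4/(2·4) = 0.5.
ζωₙ = 4/2 = 2, so ω_d = ωₙ√(1−ζ²) = √(ωₙ² − (ζωₙ)²) = √(16 − 2²) = √12 ≈ 3.464 rad/s.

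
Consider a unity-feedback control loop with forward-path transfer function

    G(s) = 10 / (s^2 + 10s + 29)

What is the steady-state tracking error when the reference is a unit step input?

e_ss = 0.7436

G(s) has no poles at the origin.
This is a Type 0 system. Kp = lim_{s→0} G(s) = 10/29.
e_ss = 1/(1 + Kp) = 1/(1 + 10/29) = 29/39 ≈ 0.7436.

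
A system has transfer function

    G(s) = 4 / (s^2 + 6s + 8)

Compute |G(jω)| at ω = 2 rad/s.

Substitute s = j2: numerator = 4, denominator = 4 + j12.
|G(j2)| = |4| / |4 + j12| = 4 / 12.649 ≈ 0.3162.

|G(j2)| ≈ 0.3162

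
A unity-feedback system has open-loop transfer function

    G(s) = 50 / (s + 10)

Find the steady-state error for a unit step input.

G(s) has no poles at the origin.
This is a Type 0 system. Kp = lim_{s→0} G(s) = 50/10 = 5.
e_ss = 1/(1 + Kp) = 1/(1 + 5) = 1/6 ≈ 0.1667.

e_ss = 0.1667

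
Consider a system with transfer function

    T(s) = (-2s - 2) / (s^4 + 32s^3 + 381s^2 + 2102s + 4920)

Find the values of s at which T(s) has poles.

The poles are the roots of the denominator s^4 + 32s^3 + 381s^2 + 2102s + 4920 = 0.
Trying s = -10: the polynomial evaluates to 0, so (s + 10) is a factor.
Dividing out leaves s^3 + 22s^2 + 161s + 492 = 0.
This factors further as (s^2 + 10s + 41)(s + 12) = 0.

s = -5 + 4j, -5 - 4j, -10, -12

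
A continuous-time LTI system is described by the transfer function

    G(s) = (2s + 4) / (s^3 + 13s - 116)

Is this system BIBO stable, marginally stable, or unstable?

unstable

The denominator s^3 + 13s - 116 factors as (s^2 + 4s + 29)(s - 4), giving poles at s = -2 + 5j, -2 - 5j, 4.
Since the pole(s) at s = 4 lie in the right half-plane, the system is unstable.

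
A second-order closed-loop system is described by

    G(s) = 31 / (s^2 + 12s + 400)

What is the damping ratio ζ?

ζ = 0.3

Compare the denominator to the standard form s^2 + 2ζωₙs + ωₙ².
ωₙ² = 400, so ωₙ = 20 rad/s.
2ζωₙ = 12, so ζ = 12/(2·20) = 0.3.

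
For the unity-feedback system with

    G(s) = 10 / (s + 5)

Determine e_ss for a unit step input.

G(s) has no poles at the origin.
This is a Type 0 system. Kp = lim_{s→0} G(s) = 10/5 = 2.
e_ss = 1/(1 + Kp) = 1/(1 + 2) = 1/3 ≈ 0.3333.

e_ss = 0.3333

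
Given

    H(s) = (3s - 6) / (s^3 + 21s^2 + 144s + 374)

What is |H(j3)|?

Substitute s = j3: numerator = -6 + j9, denominator = 185 + j405.
|H(j3)| = |-6 + j9| / |185 + j405| = 10.817 / 445.25 ≈ 0.02429.

|H(j3)| ≈ 0.02429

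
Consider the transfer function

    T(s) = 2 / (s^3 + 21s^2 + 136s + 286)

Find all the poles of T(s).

s = -5 + j, -5 - j, -11

The poles are the roots of the denominator s^3 + 21s^2 + 136s + 286 = 0.
Trying s = -11: the polynomial evaluates to 0, so (s + 11) is a factor.
Dividing out leaves s^2 + 10s + 26 = 0.
The quadratic formula then gives s = -5 ± 1j.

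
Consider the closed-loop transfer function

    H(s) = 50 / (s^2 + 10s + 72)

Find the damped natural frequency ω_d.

Comparing s^2 + 10s + 72 to s^2 + 2ζωₙs + ωₙ²: ωₙ = √72 ≈ 8.485 rad/s and ζ = 10/(2·√72) ≈ 0.5893.
ζωₙ = 10/2 = 5, so ω_d = ωₙ√(1−ζ²) = √(ωₙ² − (ζωₙ)²) = √(72 − 5²) = √47 ≈ 6.856 rad/s.

ω_d ≈ 6.856 rad/s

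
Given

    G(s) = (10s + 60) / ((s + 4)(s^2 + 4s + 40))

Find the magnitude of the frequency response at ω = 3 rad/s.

|G(j3)| ≈ 0.4036

Substitute s = j3: numerator = 60 + j30, denominator = 88 + j141.
|G(j3)| = |60 + j30| / |88 + j141| = 67.082 / 166.21 ≈ 0.4036.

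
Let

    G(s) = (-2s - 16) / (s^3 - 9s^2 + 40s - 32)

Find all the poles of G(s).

s = 4 + 4j, 4 - 4j, 1

The poles are the roots of the denominator s^3 - 9s^2 + 40s - 32 = 0.
Trying s = 1: the polynomial evaluates to 0, so (s - 1) is a factor.
Dividing out leaves s^2 - 8s + 32 = 0.
The quadratic formula then gives s = 4 ± 4j.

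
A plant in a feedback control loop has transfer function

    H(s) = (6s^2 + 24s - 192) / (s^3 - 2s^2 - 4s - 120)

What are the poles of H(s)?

The poles are the roots of the denominator s^3 - 2s^2 - 4s - 120 = 0.
Trying s = 6: the polynomial evaluates to 0, so (s - 6) is a factor.
Dividing out leaves s^2 + 4s + 20 = 0.
The quadratic formula then gives s = -2 ± 4j.

s = -2 + 4j, -2 - 4j, 6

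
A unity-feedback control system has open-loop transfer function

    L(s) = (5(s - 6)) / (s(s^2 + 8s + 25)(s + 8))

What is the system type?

The denominator has 1 factor of s at the origin (free integrator), so this is a Type 1 system.

Type 1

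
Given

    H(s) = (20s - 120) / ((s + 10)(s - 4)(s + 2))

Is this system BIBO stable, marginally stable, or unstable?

unstable

The poles can be read from the denominator factors: s = -10, 4, -2.
Since the pole(s) at s = 4 lie in the right half-plane, the system is unstable.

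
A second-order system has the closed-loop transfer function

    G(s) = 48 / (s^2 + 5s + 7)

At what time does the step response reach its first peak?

Comparing s^2 + 5s + 7 to s^2 + 2ζωₙs + ωₙ²: ωₙ = √7 ≈ 2.646 rad/s and ζ = 5/(2·√7) ≈ 0.9449.
ζωₙ = 5/2 = 2.5, so ω_d = ωₙ√(1−ζ²) = √(ωₙ² − (ζωₙ)²) = √(7 − 2.5²) = √0.75 ≈ 0.8660 rad/s.
t_p = π/ω_d = π/0.8660 ≈ 3.628 s.

t_p ≈ 3.628 s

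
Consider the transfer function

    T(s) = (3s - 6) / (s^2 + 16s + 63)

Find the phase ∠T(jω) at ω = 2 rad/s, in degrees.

∠T(j2) ≈ 106.5°

At s = j2: numerator = -6 + j6, denominator = 59 + j32.
∠T = ∠num − ∠den = 135° − (28.474°) = 106.5°.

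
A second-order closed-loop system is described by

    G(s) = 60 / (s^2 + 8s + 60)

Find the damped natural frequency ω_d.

Comparing s^2 + 8s + 60 to s^2 + 2ζωₙs + ωₙ²: ωₙ = √60 ≈ 7.746 rad/s and ζ = 8/(2·√60) ≈ 0.5164.
ζωₙ = 8/2 = 4, so ω_d = ωₙ√(1−ζ²) = √(ωₙ² − (ζωₙ)²) = √(60 − 4²) = √44 ≈ 6.633 rad/s.

ω_d ≈ 6.633 rad/s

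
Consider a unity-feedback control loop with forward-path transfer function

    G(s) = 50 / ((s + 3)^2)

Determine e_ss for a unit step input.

e_ss = 0.1525

G(s) has no poles at the origin.
This is a Type 0 system. Kp = lim_{s→0} G(s) = 50/9.
e_ss = 1/(1 + Kp) = 1/(1 + 50/9) = 9/59 ≈ 0.1525.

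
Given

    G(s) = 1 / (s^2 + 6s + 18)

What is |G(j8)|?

Substitute s = j8: numerator = 1, denominator = -46 + j48.
|G(j8)| = |1| / |-46 + j48| = 1 / 66.483 ≈ 0.01504.

|G(j8)| ≈ 0.01504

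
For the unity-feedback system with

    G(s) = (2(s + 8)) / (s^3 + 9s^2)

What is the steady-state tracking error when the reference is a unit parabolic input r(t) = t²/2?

e_ss = 0.5625

G(s) has 2 poles at the origin.
This is a Type 2 system. Ka = lim_{s→0} s^2·G(s) = 16/9.
e_ss = 1/Ka = 1/(16/9) = 9/16 ≈ 0.5625.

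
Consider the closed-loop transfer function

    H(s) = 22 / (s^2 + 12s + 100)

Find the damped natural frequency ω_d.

ω_d = 8 rad/s

Comparing s^2 + 12s + 100 to s^2 + 2ζωₙs + ωₙ²: ωₙ = 10 rad/s and ζ = 12/(2·10) = 0.6.
ζωₙ = 12/2 = 6, so ω_d = ωₙ√(1−ζ²) = √(ωₙ² − (ζωₙ)²) = √(100 − 6²) = √64 = 8 rad/s.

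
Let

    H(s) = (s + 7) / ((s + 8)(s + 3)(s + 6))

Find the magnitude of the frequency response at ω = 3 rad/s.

Substitute s = j3: numerator = 7 + j3, denominator = -9 + j243.
|H(j3)| = |7 + j3| / |-9 + j243| = 7.6158 / 243.17 ≈ 0.03132.

|H(j3)| ≈ 0.03132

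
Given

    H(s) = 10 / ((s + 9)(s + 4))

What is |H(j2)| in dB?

Substitute s = j2: numerator = 10, denominator = 32 + j26.
|H(j2)| = |10| / |32 + j26| = 10 / 41.231 ≈ 0.2425.
In decibels: 20·log₁₀(0.2425) ≈ -12.3 dB.

|H(j2)|_dB ≈ -12.3 dB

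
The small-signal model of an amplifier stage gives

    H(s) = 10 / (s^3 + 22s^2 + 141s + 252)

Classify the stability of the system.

The denominator s^3 + 22s^2 + 141s + 252 factors as (s + 3)(s + 12)(s + 7), giving poles at s = -3, -12, -7.
Since all poles lie strictly in the left half-plane, the system is stable.

stable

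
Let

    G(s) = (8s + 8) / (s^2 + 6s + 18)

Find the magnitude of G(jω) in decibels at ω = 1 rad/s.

|G(j1)|_dB ≈ -4.05 dB

Substitute s = j1: numerator = 8 + j8, denominator = 17 + j6.
|G(j1)| = |8 + j8| / |17 + j6| = 11.314 / 18.028 ≈ 0.6276.
In decibels: 20·log₁₀(0.6276) ≈ -4.05 dB.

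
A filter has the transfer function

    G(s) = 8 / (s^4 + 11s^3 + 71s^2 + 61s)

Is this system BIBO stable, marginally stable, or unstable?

The denominator s^4 + 11s^3 + 71s^2 + 61s factors as s(s^2 + 10s + 61)(s + 1), giving poles at s = 0, -5 + 6j, -5 - 6j, -1.
Since the simple pole(s) at s = 0 lie on the jω-axis with none in the right half-plane, the system is marginally stable.

marginally stable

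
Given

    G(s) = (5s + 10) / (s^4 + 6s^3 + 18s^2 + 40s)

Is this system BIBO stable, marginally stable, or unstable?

The denominator s^4 + 6s^3 + 18s^2 + 40s factors as s(s + 4)(s^2 + 2s + 10), giving poles at s = 0, -4, -1 ± 3j.
Since the simple pole(s) at s = 0 lie on the jω-axis with none in the right half-plane, the system is marginally stable.

marginally stable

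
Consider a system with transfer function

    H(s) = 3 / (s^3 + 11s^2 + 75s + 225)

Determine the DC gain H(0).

Set s = 0: H(0) = (3) / (225) = 1/75.

H(0) = 1/75 ≈ 0.01333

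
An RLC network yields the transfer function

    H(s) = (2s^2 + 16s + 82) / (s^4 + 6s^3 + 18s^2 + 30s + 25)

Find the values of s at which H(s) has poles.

The poles are the roots of the denominator s^4 + 6s^3 + 18s^2 + 30s + 25 = 0.
No real roots exist; factor into two real quadratics: (s^2 + 2s + 5)(s^2 + 4s + 5) = 0.
Each quadratic gives a conjugate pair via the quadratic formula.

s = -1 ± 2j, -2 ± j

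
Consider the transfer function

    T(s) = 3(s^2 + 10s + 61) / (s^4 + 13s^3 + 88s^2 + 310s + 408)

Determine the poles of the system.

The poles are the roots of the denominator s^4 + 13s^3 + 88s^2 + 310s + 408 = 0.
Trying s = -3: the polynomial evaluates to 0, so (s + 3) is a factor.
Dividing out leaves s^3 + 10s^2 + 58s + 136 = 0.
This factors further as (s^2 + 6s + 34)(s + 4) = 0.

s = -3 ± 5j, -3, -4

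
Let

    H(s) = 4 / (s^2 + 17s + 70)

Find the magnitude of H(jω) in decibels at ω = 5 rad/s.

|H(j5)|_dB ≈ -27.6 dB

Substitute s = j5: numerator = 4, denominator = 45 + j85.
|H(j5)| = |4| / |45 + j85| = 4 / 96.177 ≈ 0.04159.
In decibels: 20·log₁₀(0.04159) ≈ -27.6 dB.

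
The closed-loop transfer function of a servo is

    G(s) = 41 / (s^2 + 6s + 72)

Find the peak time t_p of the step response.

Comparing s^2 + 6s + 72 to s^2 + 2ζωₙs + ωₙ²: ωₙ = √72 ≈ 8.485 rad/s and ζ = 6/(2·√72) ≈ 0.3536.
ζωₙ = 6/2 = 3, so ω_d = ωₙ√(1−ζ²) = √(ωₙ² − (ζωₙ)²) = √(72 − 3²) = √63 ≈ 7.937 rad/s.
t_p = π/ω_d = π/7.937 ≈ 0.3958 s.

t_p ≈ 0.3958 s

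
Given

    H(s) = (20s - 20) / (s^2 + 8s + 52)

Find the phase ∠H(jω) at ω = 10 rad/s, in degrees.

∠H(j10) ≈ -25.25°

At s = j10: numerator = -20 + j200, denominator = -48 + j80.
∠H = ∠num − ∠den = 95.711° − (120.96°) = -25.25°.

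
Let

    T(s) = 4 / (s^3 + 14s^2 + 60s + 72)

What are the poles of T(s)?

The poles are the roots of the denominator s^3 + 14s^2 + 60s + 72 = 0.
Trying s = -6: the polynomial evaluates to 0, so (s + 6) is a factor.
Dividing out leaves s^2 + 8s + 12 = 0.
Factoring the quadratic: (s + 6)(s + 2) = 0.

s = -6, -6, -2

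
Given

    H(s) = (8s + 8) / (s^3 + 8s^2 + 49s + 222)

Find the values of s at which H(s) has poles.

The poles are the roots of the denominator s^3 + 8s^2 + 49s + 222 = 0.
Trying s = -6: the polynomial evaluates to 0, so (s + 6) is a factor.
Dividing out leaves s^2 + 2s + 37 = 0.
The quadratic formula then gives s = -1 ± 6j.

s = -1 ± 6j, -6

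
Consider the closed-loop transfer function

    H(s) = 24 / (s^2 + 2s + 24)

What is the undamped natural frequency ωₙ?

ωₙ ≈ 4.899 rad/s

Compare the denominator to the standard form s^2 + 2ζωₙs + ωₙ².
ωₙ² = 24, so ωₙ = √24 ≈ 4.899 rad/s.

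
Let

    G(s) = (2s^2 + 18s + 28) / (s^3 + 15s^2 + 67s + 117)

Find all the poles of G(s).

The poles are the roots of the denominator s^3 + 15s^2 + 67s + 117 = 0.
Trying s = -9: the polynomial evaluates to 0, so (s + 9) is a factor.
Dividing out leaves s^2 + 6s + 13 = 0.
The quadratic formula then gives s = -3 ± 2j.

s = -3 + 2j, -3 - 2j, -9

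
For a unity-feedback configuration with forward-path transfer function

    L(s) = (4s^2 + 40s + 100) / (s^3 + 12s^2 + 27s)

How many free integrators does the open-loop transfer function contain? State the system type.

Type 1

Factor s from the denominator: s^3 + 12s^2 + 27s = s·(s^2 + 12s + 27).
There is 1 pole at the origin, so the system is Type 1.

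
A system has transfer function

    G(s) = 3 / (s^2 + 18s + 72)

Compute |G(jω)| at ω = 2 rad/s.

|G(j2)| ≈ 0.03899

Substitute s = j2: numerator = 3, denominator = 68 + j36.
|G(j2)| = |3| / |68 + j36| = 3 / 76.942 ≈ 0.03899.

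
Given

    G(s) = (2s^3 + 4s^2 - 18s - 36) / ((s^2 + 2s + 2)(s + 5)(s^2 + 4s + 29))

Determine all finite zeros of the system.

s = -2, 3, -3

Set the numerator to zero: 2s^3 + 4s^2 - 18s - 36 = 0, i.e. 2·(s^3 + 2s^2 - 9s - 18) = 0.
Factoring: (s + 2)(s - 3)(s + 3) = 0.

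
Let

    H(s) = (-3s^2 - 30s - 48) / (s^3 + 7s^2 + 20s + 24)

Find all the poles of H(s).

s = -2 ± 2j, -3

The poles are the roots of the denominator s^3 + 7s^2 + 20s + 24 = 0.
Trying s = -3: the polynomial evaluates to 0, so (s + 3) is a factor.
Dividing out leaves s^2 + 4s + 8 = 0.
The quadratic formula then gives s = -2 ± 2j.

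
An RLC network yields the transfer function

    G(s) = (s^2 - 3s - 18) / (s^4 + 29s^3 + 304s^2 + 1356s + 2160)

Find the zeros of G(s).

Set the numerator to zero: s^2 - 3s - 18 = 0.
Factoring: (s + 3)(s - 6) = 0.

s = -3, 6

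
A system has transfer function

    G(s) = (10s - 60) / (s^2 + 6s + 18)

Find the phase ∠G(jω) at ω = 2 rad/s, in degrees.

At s = j2: numerator = -60 + j20, denominator = 14 + j12.
∠G = ∠num − ∠den = 161.57° − (40.601°) = 121.0°.

∠G(j2) ≈ 121.0°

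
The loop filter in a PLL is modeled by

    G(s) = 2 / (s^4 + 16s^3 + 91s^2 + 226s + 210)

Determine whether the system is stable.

stable

The denominator s^4 + 16s^3 + 91s^2 + 226s + 210 factors as (s + 3)(s^2 + 6s + 10)(s + 7), giving poles at s = -3, -3 ± j, -7.
Since all poles lie strictly in the left half-plane, the system is stable.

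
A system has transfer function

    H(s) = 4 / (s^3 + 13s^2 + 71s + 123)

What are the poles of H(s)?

The poles are the roots of the denominator s^3 + 13s^2 + 71s + 123 = 0.
Trying s = -3: the polynomial evaluates to 0, so (s + 3) is a factor.
Dividing out leaves s^2 + 10s + 41 = 0.
The quadratic formula then gives s = -5 ± 4j.

s = -5 ± 4j, -3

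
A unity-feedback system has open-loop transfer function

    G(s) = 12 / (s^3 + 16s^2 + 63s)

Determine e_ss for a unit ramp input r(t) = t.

e_ss = 5.250

G(s) has one pole at the origin.
This is a Type 1 system. Kv = lim_{s→0} s·G(s) = 12/63 = 4/21.
e_ss = 1/Kv = 1/(4/21) = 21/4 ≈ 5.250.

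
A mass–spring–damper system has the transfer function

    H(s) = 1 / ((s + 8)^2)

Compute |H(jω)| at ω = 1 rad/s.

Substitute s = j1: numerator = 1, denominator = 63 + j16.
|H(j1)| = |1| / |63 + j16| = 1 / 65 ≈ 0.01538.

|H(j1)| ≈ 0.01538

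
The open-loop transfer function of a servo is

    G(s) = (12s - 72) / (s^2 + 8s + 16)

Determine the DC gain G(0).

G(0) = -9/2 ≈ -4.500

Set s = 0: G(0) = (-72) / (16) = -9/2.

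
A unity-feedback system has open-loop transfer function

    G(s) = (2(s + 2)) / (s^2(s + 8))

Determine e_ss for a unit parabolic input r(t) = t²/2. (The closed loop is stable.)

G(s) has 2 poles at the origin.
This is a Type 2 system. Ka = lim_{s→0} s^2·G(s) = 4/8 = 1/2.
e_ss = 1/Ka = 1/(1/2) = 2.

e_ss = 2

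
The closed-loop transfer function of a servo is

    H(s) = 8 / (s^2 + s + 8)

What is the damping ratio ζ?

Compare the denominator to the standard form s^2 + 2ζωₙs + ωₙ².
ωₙ² = 8, so ωₙ = √8 ≈ 2.828 rad/s.
2ζωₙ = 1, so ζ = 1/(2·√8) ≈ 0.1768.

ζ ≈ 0.1768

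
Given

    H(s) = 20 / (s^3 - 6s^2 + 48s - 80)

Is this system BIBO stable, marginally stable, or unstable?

The denominator s^3 - 6s^2 + 48s - 80 factors as (s^2 - 4s + 40)(s - 2), giving poles at s = 2 ± 6j, 2.
Since the pole(s) at s = 2 + 6j, 2 - 6j, 2 lie in the right half-plane, the system is unstable.

unstable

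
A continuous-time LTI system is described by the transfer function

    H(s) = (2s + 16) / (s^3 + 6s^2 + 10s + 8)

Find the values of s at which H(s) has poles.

The poles are the roots of the denominator s^3 + 6s^2 + 10s + 8 = 0.
Trying s = -4: the polynomial evaluates to 0, so (s + 4) is a factor.
Dividing out leaves s^2 + 2s + 2 = 0.
The quadratic formula then gives s = -1 ± 1j.

s = -1 ± j, -4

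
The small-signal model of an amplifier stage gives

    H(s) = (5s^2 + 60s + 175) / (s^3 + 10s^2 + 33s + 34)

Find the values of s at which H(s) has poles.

s = -2, -4 ± j

The poles are the roots of the denominator s^3 + 10s^2 + 33s + 34 = 0.
Trying s = -2: the polynomial evaluates to 0, so (s + 2) is a factor.
Dividing out leaves s^2 + 8s + 17 = 0.
The quadratic formula then gives s = -4 ± 1j.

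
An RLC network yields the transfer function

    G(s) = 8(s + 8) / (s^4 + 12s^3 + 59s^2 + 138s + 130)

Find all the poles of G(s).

s = -3 ± j, -3 ± 2j

The poles are the roots of the denominator s^4 + 12s^3 + 59s^2 + 138s + 130 = 0.
No real roots exist; factor into two real quadratics: (s^2 + 6s + 10)(s^2 + 6s + 13) = 0.
Each quadratic gives a conjugate pair via the quadratic formula.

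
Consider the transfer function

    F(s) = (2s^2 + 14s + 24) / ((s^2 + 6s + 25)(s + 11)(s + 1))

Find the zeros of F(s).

s = -4, -3

Set the numerator to zero: 2s^2 + 14s + 24 = 0, i.e. 2·(s^2 + 7s + 12) = 0.
Factoring: (s + 4)(s + 3) = 0.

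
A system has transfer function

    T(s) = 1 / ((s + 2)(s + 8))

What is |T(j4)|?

|T(j4)| = 0.02500

Substitute s = j4: numerator = 1, denominator = j40.
|T(j4)| = |1| / |j40| = 1 / 40 = 0.02500.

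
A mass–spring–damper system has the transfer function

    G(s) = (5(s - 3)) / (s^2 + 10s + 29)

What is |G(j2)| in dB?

|G(j2)|_dB ≈ -4.99 dB

Substitute s = j2: numerator = -15 + j10, denominator = 25 + j20.
|G(j2)| = |-15 + j10| / |25 + j20| = 18.028 / 32.016 ≈ 0.5631.
In decibels: 20·log₁₀(0.5631) ≈ -4.99 dB.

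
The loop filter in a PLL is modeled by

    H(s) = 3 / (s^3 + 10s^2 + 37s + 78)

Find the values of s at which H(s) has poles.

s = -2 + 3j, -2 - 3j, -6

The poles are the roots of the denominator s^3 + 10s^2 + 37s + 78 = 0.
Trying s = -6: the polynomial evaluates to 0, so (s + 6) is a factor.
Dividing out leaves s^2 + 4s + 13 = 0.
The quadratic formula then gives s = -2 ± 3j.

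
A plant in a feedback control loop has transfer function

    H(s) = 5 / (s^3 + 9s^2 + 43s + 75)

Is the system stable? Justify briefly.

stable

The denominator s^3 + 9s^2 + 43s + 75 factors as (s + 3)(s^2 + 6s + 25), giving poles at s = -3, -3 ± 4j.
Since all poles lie strictly in the left half-plane, the system is stable.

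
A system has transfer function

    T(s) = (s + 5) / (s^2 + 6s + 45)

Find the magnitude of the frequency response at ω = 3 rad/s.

|T(j3)| ≈ 0.1449

Substitute s = j3: numerator = 5 + j3, denominator = 36 + j18.
|T(j3)| = |5 + j3| / |36 + j18| = 5.8310 / 40.249 ≈ 0.1449.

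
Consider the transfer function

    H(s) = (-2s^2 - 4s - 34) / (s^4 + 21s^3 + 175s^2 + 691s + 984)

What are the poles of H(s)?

s = -5 ± 4j, -3, -8

The poles are the roots of the denominator s^4 + 21s^3 + 175s^2 + 691s + 984 = 0.
Trying s = -3: the polynomial evaluates to 0, so (s + 3) is a factor.
Dividing out leaves s^3 + 18s^2 + 121s + 328 = 0.
This factors further as (s^2 + 10s + 41)(s + 8) = 0.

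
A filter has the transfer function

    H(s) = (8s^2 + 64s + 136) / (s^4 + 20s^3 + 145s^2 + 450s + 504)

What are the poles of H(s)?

The poles are the roots of the denominator s^4 + 20s^3 + 145s^2 + 450s + 504 = 0.
Trying s = -7: the polynomial evaluates to 0, so (s + 7) is a factor.
Dividing out leaves s^3 + 13s^2 + 54s + 72 = 0.
This factors further as (s + 4)(s + 6)(s + 3) = 0.

s = -7, -4, -6, -3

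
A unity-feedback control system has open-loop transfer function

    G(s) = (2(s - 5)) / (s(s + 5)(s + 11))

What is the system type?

The denominator has 1 factor of s at the origin (free integrator), so this is a Type 1 system.

Type 1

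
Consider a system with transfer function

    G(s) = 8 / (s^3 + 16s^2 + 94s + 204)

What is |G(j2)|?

|G(j2)| ≈ 0.03508

Substitute s = j2: numerator = 8, denominator = 140 + j180.
|G(j2)| = |8| / |140 + j180| = 8 / 228.04 ≈ 0.03508.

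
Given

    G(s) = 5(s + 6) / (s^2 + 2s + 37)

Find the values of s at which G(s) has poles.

s = -1 + 6j, -1 - 6j

The poles are the roots of the denominator s^2 + 2s + 37 = 0.
Using the quadratic formula: s = (-2 ± √(-144))/2 = -1 ± 6j.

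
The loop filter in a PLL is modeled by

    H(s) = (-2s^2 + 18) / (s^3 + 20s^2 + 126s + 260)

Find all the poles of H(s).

The poles are the roots of the denominator s^3 + 20s^2 + 126s + 260 = 0.
Trying s = -10: the polynomial evaluates to 0, so (s + 10) is a factor.
Dividing out leaves s^2 + 10s + 26 = 0.
The quadratic formula then gives s = -5 ± 1j.

s = -5 + j, -5 - j, -10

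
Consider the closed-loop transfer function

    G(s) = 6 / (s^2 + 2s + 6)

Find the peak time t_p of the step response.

t_p ≈ 1.405 s

Comparing s^2 + 2s + 6 to s^2 + 2ζωₙs + ωₙ²: ωₙ = √6 ≈ 2.449 rad/s and ζ = 2/(2·√6) ≈ 0.4082.
ζωₙ = 2/2 = 1, so ω_d = ωₙ√(1−ζ²) = √(ωₙ² − (ζωₙ)²) = √(6 − 1²) = √5 ≈ 2.236 rad/s.
t_p = π/ω_d = π/2.236 ≈ 1.405 s.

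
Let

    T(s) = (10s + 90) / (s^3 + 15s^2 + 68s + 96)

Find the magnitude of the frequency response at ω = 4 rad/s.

|T(j4)| ≈ 0.3893

Substitute s = j4: numerator = 90 + j40, denominator = -144 + j208.
|T(j4)| = |90 + j40| / |-144 + j208| = 98.489 / 252.98 ≈ 0.3893.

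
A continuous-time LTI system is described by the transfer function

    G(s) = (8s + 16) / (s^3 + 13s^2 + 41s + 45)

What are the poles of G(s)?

s = -2 ± j, -9

The poles are the roots of the denominator s^3 + 13s^2 + 41s + 45 = 0.
Trying s = -9: the polynomial evaluates to 0, so (s + 9) is a factor.
Dividing out leaves s^2 + 4s + 5 = 0.
The quadratic formula then gives s = -2 ± 1j.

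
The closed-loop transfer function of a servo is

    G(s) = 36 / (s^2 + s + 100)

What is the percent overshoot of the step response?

Comparing s^2 + s + 100 to s^2 + 2ζωₙs + ωₙ²: ωₙ = 10 rad/s and ζ = 1/(2·10) = 0.05.
%OS = 100·exp(−πζ/√(1−ζ²)) = 100·exp(−π·0.05/√(1−0.05²)) ≈ 85.4%.

%OS ≈ 85.4%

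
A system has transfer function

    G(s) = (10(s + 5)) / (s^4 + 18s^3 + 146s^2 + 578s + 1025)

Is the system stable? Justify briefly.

stable

The denominator s^4 + 18s^3 + 146s^2 + 578s + 1025 factors as (s^2 + 8s + 25)(s^2 + 10s + 41), giving poles at s = -4 ± 3j, -5 ± 4j.
Since all poles lie strictly in the left half-plane, the system is stable.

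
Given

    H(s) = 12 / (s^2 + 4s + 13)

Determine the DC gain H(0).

H(0) = 12/13 ≈ 0.9231

At s = 0 each factor (s + a) contributes a and each (s^2 + bs + c) contributes c.
H(0) = 12·1 / ((13)) = 12/13 = 12/13.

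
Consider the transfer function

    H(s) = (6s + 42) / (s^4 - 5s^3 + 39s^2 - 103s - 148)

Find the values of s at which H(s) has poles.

s = -1, 4, 1 + 6j, 1 - 6j

The poles are the roots of the denominator s^4 - 5s^3 + 39s^2 - 103s - 148 = 0.
Trying s = -1: the polynomial evaluates to 0, so (s + 1) is a factor.
Dividing out leaves s^3 - 6s^2 + 45s - 148 = 0.
This factors further as (s - 4)(s^2 - 2s + 37) = 0.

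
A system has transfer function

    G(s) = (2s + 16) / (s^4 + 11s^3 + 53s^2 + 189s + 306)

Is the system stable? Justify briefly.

The denominator s^4 + 11s^3 + 53s^2 + 189s + 306 factors as (s + 3)(s^2 + 2s + 17)(s + 6), giving poles at s = -3, -1 ± 4j, -6.
Since all poles lie strictly in the left half-plane, the system is stable.

stable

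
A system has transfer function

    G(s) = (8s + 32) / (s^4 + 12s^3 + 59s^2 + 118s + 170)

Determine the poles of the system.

s = -1 ± 2j, -5 ± 3j

The poles are the roots of the denominator s^4 + 12s^3 + 59s^2 + 118s + 170 = 0.
No real roots exist; factor into two real quadratics: (s^2 + 2s + 5)(s^2 + 10s + 34) = 0.
Each quadratic gives a conjugate pair via the quadratic formula.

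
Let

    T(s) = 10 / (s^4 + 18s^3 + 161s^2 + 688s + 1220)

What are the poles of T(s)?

s = -4 + 2j, -4 - 2j, -5 + 6j, -5 - 6j

The poles are the roots of the denominator s^4 + 18s^3 + 161s^2 + 688s + 1220 = 0.
No real roots exist; factor into two real quadratics: (s^2 + 8s + 20)(s^2 + 10s + 61) = 0.
Each quadratic gives a conjugate pair via the quadratic formula.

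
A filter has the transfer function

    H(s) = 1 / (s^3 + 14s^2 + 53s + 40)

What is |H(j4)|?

Substitute s = j4: numerator = 1, denominator = -184 + j148.
|H(j4)| = |1| / |-184 + j148| = 1 / 236.14 ≈ 0.004235.

|H(j4)| ≈ 0.004235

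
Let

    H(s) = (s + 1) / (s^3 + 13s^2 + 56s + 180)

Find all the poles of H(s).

s = -9, -2 ± 4j

The poles are the roots of the denominator s^3 + 13s^2 + 56s + 180 = 0.
Trying s = -9: the polynomial evaluates to 0, so (s + 9) is a factor.
Dividing out leaves s^2 + 4s + 20 = 0.
The quadratic formula then gives s = -2 ± 4j.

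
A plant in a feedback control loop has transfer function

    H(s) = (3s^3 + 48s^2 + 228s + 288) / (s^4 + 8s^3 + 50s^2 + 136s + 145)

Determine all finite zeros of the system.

Set the numerator to zero: 3s^3 + 48s^2 + 228s + 288 = 0, i.e. 3·(s^3 + 16s^2 + 76s + 96) = 0.
Factoring: (s + 2)(s + 6)(s + 8) = 0.

s = -2, -6, -8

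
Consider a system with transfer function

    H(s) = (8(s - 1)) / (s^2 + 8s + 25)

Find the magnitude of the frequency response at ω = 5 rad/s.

Substitute s = j5: numerator = -8 + j40, denominator = j40.
|H(j5)| = |-8 + j40| / |j40| = 40.792 / 40 ≈ 1.020.

|H(j5)| ≈ 1.020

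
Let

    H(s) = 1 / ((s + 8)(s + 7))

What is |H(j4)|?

|H(j4)| ≈ 0.01387

Substitute s = j4: numerator = 1, denominator = 40 + j60.
|H(j4)| = |1| / |40 + j60| = 1 / 72.111 ≈ 0.01387.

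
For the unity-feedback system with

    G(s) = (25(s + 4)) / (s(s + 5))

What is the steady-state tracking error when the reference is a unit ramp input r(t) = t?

e_ss = 0.05000

G(s) has one pole at the origin.
This is a Type 1 system. Kv = lim_{s→0} s·G(s) = 100/5 = 20.
e_ss = 1/Kv = 1/(20) = 1/20 ≈ 0.05000.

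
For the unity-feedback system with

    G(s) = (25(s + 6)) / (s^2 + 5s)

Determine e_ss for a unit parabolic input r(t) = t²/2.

e_ss = ∞

G(s) has one pole at the origin.
This is a Type 1 system; Ka = lim_{s→0} s^2·G(s) = 0, so the steady-state error for a parabola input is infinite.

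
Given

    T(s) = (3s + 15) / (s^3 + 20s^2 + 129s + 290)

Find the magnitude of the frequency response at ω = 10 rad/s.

|T(j10)| ≈ 0.01934

Substitute s = j10: numerator = 15 + j30, denominator = -1710 + j290.
|T(j10)| = |15 + j30| / |-1710 + j290| = 33.541 / 1734.4 ≈ 0.01934.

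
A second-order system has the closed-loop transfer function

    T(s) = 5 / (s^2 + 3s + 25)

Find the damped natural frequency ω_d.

Comparing s^2 + 3s + 25 to s^2 + 2ζωₙs + ωₙ²: ωₙ = 5 rad/s and ζ = 3/(2·5) = 0.3.
ζωₙ = 3/2 = 1.5, so ω_d = ωₙ√(1−ζ²) = √(ωₙ² − (ζωₙ)²) = √(25 − 1.5²) = √22.75 ≈ 4.770 rad/s.

ω_d ≈ 4.770 rad/s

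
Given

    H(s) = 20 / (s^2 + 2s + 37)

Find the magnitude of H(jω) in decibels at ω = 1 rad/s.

Substitute s = j1: numerator = 20, denominator = 36 + j2.
|H(j1)| = |20| / |36 + j2| = 20 / 36.056 ≈ 0.5547.
In decibels: 20·log₁₀(0.5547) ≈ -5.12 dB.

|H(j1)|_dB ≈ -5.12 dB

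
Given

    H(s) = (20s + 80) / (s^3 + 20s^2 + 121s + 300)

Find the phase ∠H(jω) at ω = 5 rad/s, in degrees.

At s = j5: numerator = 80 + j100, denominator = -200 + j480.
∠H = ∠num − ∠den = 51.340° − (112.62°) = -61.28°.

∠H(j5) ≈ -61.28°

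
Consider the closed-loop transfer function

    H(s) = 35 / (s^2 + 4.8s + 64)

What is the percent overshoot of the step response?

Comparing s^2 + 4.8s + 64 to s^2 + 2ζωₙs + ωₙ²: ωₙ = 8 rad/s and ζ = 4.8/(2·8) = 0.3.
%OS = 100·exp(−πζ/√(1−ζ²)) = 100·exp(−π·0.3/√(1−0.3²)) ≈ 37.2%.

%OS ≈ 37.2%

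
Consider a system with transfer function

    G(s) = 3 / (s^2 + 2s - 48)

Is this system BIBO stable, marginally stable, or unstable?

The denominator s^2 + 2s - 48 factors as (s - 6)(s + 8), giving poles at s = 6, -8.
Since the pole(s) at s = 6 lie in the right half-plane, the system is unstable.

unstable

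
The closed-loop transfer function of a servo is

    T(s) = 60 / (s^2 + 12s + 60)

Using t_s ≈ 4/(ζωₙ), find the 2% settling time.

t_s ≈ 0.6667 s

Comparing s^2 + 12s + 60 to s^2 + 2ζωₙs + ωₙ²: ωₙ = √60 ≈ 7.746 rad/s and ζ = 12/(2·√60) ≈ 0.7746.
ζωₙ = 12/2 = 6, so t_s ≈ 4/(ζωₙ) = 4/6 ≈ 0.6667 s.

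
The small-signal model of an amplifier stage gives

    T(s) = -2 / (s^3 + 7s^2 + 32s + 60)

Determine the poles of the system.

s = -3, -2 ± 4j

The poles are the roots of the denominator s^3 + 7s^2 + 32s + 60 = 0.
Trying s = -3: the polynomial evaluates to 0, so (s + 3) is a factor.
Dividing out leaves s^2 + 4s + 20 = 0.
The quadratic formula then gives s = -2 ± 4j.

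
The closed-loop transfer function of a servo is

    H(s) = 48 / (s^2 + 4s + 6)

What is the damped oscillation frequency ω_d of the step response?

ω_d ≈ 1.414 rad/s

Comparing s^2 + 4s + 6 to s^2 + 2ζωₙs + ωₙ²: ωₙ = √6 ≈ 2.449 rad/s and ζ = 4/(2·√6) ≈ 0.8165.
ζωₙ = 4/2 = 2, so ω_d = ωₙ√(1−ζ²) = √(ωₙ² − (ζωₙ)²) = √(6 − 2²) = √2 ≈ 1.414 rad/s.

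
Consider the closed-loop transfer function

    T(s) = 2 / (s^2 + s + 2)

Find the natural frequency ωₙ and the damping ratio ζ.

Compare the denominator to the standard form s^2 + 2ζωₙs + ωₙ².
ωₙ² = 2, so ωₙ = √2 ≈ 1.414 rad/s.
2ζωₙ = 1, so ζ = 1/(2·√2) ≈ 0.3536.

ωₙ ≈ 1.414 rad/s, ζ ≈ 0.3536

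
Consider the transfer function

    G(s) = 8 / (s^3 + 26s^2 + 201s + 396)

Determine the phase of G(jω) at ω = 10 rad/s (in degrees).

At s = j10: numerator = 8, denominator = -2204 + j1010.
∠G = ∠num − ∠den = 0° − (155.38°) = -155.4°.

∠G(j10) ≈ -155.4°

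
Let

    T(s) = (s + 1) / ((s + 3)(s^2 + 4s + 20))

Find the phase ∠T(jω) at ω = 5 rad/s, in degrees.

At s = j5: numerator = 1 + j5, denominator = -115 + j35.
∠T = ∠num − ∠den = 78.690° − (163.07°) = -84.38°.

∠T(j5) ≈ -84.38°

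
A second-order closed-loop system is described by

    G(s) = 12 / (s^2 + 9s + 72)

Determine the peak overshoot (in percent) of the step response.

%OS ≈ 14.0%

Comparing s^2 + 9s + 72 to s^2 + 2ζωₙs + ωₙ²: ωₙ = √72 ≈ 8.485 rad/s and ζ = 9/(2·√72) ≈ 0.5303.
%OS = 100·exp(−πζ/√(1−ζ²)) = 100·exp(−π·0.5303/√(1−0.5303²)) ≈ 14.0%.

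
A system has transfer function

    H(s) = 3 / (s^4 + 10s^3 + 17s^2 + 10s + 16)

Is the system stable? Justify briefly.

The denominator s^4 + 10s^3 + 17s^2 + 10s + 16 factors as (s^2 + 1)(s + 2)(s + 8), giving poles at s = ±j, -2, -8.
Since the simple pole(s) at s = ±j lie on the jω-axis with none in the right half-plane, the system is marginally stable.

marginally stable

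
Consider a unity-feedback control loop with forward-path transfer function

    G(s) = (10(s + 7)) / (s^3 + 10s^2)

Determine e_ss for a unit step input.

G(s) has 2 poles at the origin.
This is a Type 2 system; for a step input the steady-state error is zero.

e_ss = 0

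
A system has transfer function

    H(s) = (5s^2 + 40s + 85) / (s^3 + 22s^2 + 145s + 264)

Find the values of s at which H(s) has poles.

s = -3, -11, -8

The poles are the roots of the denominator s^3 + 22s^2 + 145s + 264 = 0.
Trying s = -3: the polynomial evaluates to 0, so (s + 3) is a factor.
Dividing out leaves s^2 + 19s + 88 = 0.
Factoring the quadratic: (s + 11)(s + 8) = 0.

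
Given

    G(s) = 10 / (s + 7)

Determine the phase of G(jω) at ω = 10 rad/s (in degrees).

At s = j10: numerator = 10, denominator = 7 + j10.
∠G = ∠num − ∠den = 0° − (55.008°) = -55.01°.

∠G(j10) ≈ -55.01°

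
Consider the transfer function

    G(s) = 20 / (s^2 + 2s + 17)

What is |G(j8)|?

|G(j8)| ≈ 0.4028

Substitute s = j8: numerator = 20, denominator = -47 + j16.
|G(j8)| = |20| / |-47 + j16| = 20 / 49.649 ≈ 0.4028.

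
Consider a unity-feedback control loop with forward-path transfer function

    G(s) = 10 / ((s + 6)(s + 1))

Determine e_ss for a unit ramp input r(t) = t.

e_ss = ∞

G(s) has no poles at the origin.
This is a Type 0 system; Kv = lim_{s→0} s·G(s) = 0, so the steady-state error for a ramp input is infinite.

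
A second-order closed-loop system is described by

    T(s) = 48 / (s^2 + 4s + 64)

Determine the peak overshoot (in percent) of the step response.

Comparing s^2 + 4s + 64 to s^2 + 2ζωₙs + ωₙ²: ωₙ = 8 rad/s and ζ = 4/(2·8) = 0.25.
%OS = 100·exp(−πζ/√(1−ζ²)) = 100·exp(−π·0.25/√(1−0.25²)) ≈ 44.4%.

%OS ≈ 44.4%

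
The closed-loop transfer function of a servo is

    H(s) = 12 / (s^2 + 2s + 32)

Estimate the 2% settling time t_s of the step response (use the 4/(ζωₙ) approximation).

t_s ≈ 4 s

Comparing s^2 + 2s + 32 to s^2 + 2ζωₙs + ωₙ²: ωₙ = √32 ≈ 5.657 rad/s and ζ = 2/(2·√32) ≈ 0.1768.
ζωₙ = 2/2 = 1, so t_s ≈ 4/(ζωₙ) = 4/1 = 4 s.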